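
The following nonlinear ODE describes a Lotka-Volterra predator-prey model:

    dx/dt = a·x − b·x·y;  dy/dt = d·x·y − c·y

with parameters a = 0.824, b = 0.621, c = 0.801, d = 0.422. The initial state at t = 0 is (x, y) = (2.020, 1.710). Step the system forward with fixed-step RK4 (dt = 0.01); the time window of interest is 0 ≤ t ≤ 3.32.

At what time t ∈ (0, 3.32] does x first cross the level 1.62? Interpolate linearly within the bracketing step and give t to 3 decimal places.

t=0.000: state=(2.020, 1.710)
step 1 (dt=0.01): k1=(-0.481, 0.088), k2=(-0.481, 0.086), k3=(-0.481, 0.086), k4=(-0.481, 0.085); state += dt/6·(k1+2k2+2k3+k4)
t=0.010: state=(2.015, 1.711)
t=0.020: state=(2.010, 1.712)
t=0.030: state=(2.006, 1.712)
continuing one RK4 step at a time; state shown every 20 steps (Δt=0.2):
t=0.200: state=(1.925, 1.721)
t=0.400: state=(1.833, 1.718)
t=0.600: state=(1.747, 1.702)
t=0.800: state=(1.670, 1.675)
t=0.940: state=(1.622, 1.650)
next step: t=0.950: state=(1.619, 1.648) — x has crossed 1.62
linear interpolation between t=0.940 (1.62233) and t=0.950 (1.61909) → t≈0.947

t = 0.947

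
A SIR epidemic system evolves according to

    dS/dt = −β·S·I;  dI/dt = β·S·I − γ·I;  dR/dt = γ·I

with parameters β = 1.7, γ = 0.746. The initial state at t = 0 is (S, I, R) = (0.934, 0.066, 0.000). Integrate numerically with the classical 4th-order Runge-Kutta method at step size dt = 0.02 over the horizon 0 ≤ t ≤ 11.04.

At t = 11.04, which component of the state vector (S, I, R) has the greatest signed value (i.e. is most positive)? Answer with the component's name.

largest component: R

t=0.000: state=(0.934, 0.066, 0.000)
step 1 (dt=0.02): k1=(-0.105, 0.056, 0.049), k2=(-0.106, 0.056, 0.050), k3=(-0.106, 0.056, 0.050), k4=(-0.106, 0.056, 0.050); state += dt/6·(k1+2k2+2k3+k4)
t=0.020: state=(0.932, 0.067, 0.001)
t=0.040: state=(0.930, 0.068, 0.002)
t=0.060: state=(0.928, 0.069, 0.003)
continuing one RK4 step at a time; state shown every 25 steps (Δt=0.5):
t=0.500: state=(0.872, 0.098, 0.030)
t=1.000: state=(0.789, 0.137, 0.074)
t=1.500: state=(0.690, 0.177, 0.133)
t=2.000: state=(0.585, 0.210, 0.205)
t=2.500: state=(0.485, 0.227, 0.287)
t=3.000: state=(0.400, 0.228, 0.373)
t=3.500: state=(0.331, 0.214, 0.455)
t=4.000: state=(0.279, 0.191, 0.531)
t=4.500: state=(0.240, 0.163, 0.597)
t=5.000: state=(0.211, 0.136, 0.653)
t=5.500: state=(0.190, 0.111, 0.699)
t=6.000: state=(0.175, 0.089, 0.736)
t=6.500: state=(0.163, 0.071, 0.766)
t=7.000: state=(0.155, 0.056, 0.790)
t=7.500: state=(0.148, 0.044, 0.808)
t=8.000: state=(0.143, 0.034, 0.823)
t=8.500: state=(0.140, 0.027, 0.834)
t=9.000: state=(0.137, 0.021, 0.843)
t=9.500: state=(0.135, 0.016, 0.849)
t=10.000: state=(0.133, 0.012, 0.854)
t=10.500: state=(0.132, 0.009, 0.859)
t=11.000: state=(0.131, 0.007, 0.862)
t=11.040: state=(0.131, 0.007, 0.862)
compare at T: S=0.131, I=0.007, R=0.862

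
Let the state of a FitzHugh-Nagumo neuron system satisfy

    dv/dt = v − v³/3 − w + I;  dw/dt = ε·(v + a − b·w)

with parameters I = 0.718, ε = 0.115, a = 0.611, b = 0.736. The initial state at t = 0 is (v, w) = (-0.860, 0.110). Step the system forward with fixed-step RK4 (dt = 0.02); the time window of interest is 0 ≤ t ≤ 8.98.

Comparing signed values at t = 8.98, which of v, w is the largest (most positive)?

t=0.000: state=(-0.860, 0.110)
step 1 (dt=0.02): k1=(-0.040, -0.038), k2=(-0.040, -0.038), k3=(-0.040, -0.038), k4=(-0.039, -0.038); state += dt/6·(k1+2k2+2k3+k4)
t=0.020: state=(-0.861, 0.109)
t=0.040: state=(-0.862, 0.108)
t=0.060: state=(-0.862, 0.108)
continuing one RK4 step at a time; state shown every 25 steps (Δt=0.5):
t=0.500: state=(-0.876, 0.091)
t=1.000: state=(-0.885, 0.072)
t=1.500: state=(-0.884, 0.054)
t=2.000: state=(-0.874, 0.036)
t=2.500: state=(-0.853, 0.020)
t=3.000: state=(-0.822, 0.007)
t=3.500: state=(-0.778, -0.004)
t=4.000: state=(-0.720, -0.012)
t=4.500: state=(-0.642, -0.015)
t=5.000: state=(-0.537, -0.014)
t=5.500: state=(-0.389, -0.005)
t=6.000: state=(-0.170, 0.014)
t=6.500: state=(0.167, 0.047)
t=7.000: state=(0.678, 0.102)
t=7.500: state=(1.284, 0.188)
t=8.000: state=(1.690, 0.300)
t=8.500: state=(1.824, 0.422)
t=8.980: state=(1.832, 0.537)
compare at T: v=1.832, w=0.537

largest component: v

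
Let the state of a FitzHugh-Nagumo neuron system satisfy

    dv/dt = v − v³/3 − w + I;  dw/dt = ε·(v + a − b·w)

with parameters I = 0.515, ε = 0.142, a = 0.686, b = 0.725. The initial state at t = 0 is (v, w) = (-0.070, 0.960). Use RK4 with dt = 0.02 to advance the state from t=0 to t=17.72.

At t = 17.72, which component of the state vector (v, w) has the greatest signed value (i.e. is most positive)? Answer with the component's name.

largest component: v

t=0.000: state=(-0.070, 0.960)
step 1 (dt=0.02): k1=(-0.515, -0.011), k2=(-0.520, -0.012), k3=(-0.520, -0.012), k4=(-0.525, -0.013); state += dt/6·(k1+2k2+2k3+k4)
t=0.020: state=(-0.080, 0.960)
t=0.040: state=(-0.091, 0.959)
t=0.060: state=(-0.102, 0.959)
continuing one RK4 step at a time; state shown every 50 steps (Δt=1):
t=1.000: state=(-0.868, 0.901)
t=2.000: state=(-1.654, 0.726)
t=3.000: state=(-1.751, 0.513)
t=4.000: state=(-1.678, 0.324)
t=5.000: state=(-1.586, 0.164)
t=6.000: state=(-1.491, 0.033)
t=7.000: state=(-1.395, -0.072)
t=8.000: state=(-1.297, -0.154)
t=9.000: state=(-1.196, -0.214)
t=10.000: state=(-1.089, -0.255)
t=11.000: state=(-0.971, -0.276)
t=12.000: state=(-0.833, -0.279)
t=13.000: state=(-0.654, -0.260)
t=14.000: state=(-0.375, -0.213)
t=15.000: state=(0.180, -0.117)
t=16.000: state=(1.233, 0.081)
t=17.000: state=(1.754, 0.379)
t=17.720: state=(1.738, 0.592)
compare at T: v=1.738, w=0.592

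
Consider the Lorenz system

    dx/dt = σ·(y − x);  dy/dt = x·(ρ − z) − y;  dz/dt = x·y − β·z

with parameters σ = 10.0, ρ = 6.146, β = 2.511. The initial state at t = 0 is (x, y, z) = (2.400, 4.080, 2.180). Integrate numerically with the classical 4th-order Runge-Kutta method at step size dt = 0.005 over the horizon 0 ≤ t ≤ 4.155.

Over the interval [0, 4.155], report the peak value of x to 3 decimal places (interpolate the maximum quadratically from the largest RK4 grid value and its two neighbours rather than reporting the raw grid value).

t=0.000: state=(2.400, 4.080, 2.180)
step 1 (dt=0.005): k1=(16.800, 5.438, 4.318), k2=(16.516, 5.565, 4.495), k3=(16.526, 5.561, 4.492), k4=(16.252, 5.683, 4.668); state += dt/6·(k1+2k2+2k3+k4)
t=0.005: state=(2.483, 4.108, 2.202)
t=0.010: state=(2.563, 4.137, 2.227)
t=0.015: state=(2.640, 4.167, 2.253)
continuing one RK4 step at a time; state shown every 40 steps (Δt=0.2):
t=0.200: state=(4.605, 5.343, 4.172)
t=0.400: state=(5.129, 4.856, 6.726)
t=0.600: state=(3.940, 3.232, 6.921)
t=0.800: state=(2.864, 2.539, 5.631)
t=1.000: state=(2.600, 2.633, 4.473)
t=1.200: state=(2.900, 3.147, 3.947)
t=1.400: state=(3.497, 3.818, 4.167)
t=1.600: state=(4.037, 4.216, 4.970)
t=1.800: state=(4.116, 4.017, 5.703)
t=2.000: state=(3.755, 3.536, 5.780)
t=2.200: state=(3.383, 3.252, 5.367)
t=2.400: state=(3.263, 3.272, 4.927)
t=2.600: state=(3.384, 3.484, 4.741)
t=2.800: state=(3.608, 3.717, 4.862)
t=3.000: state=(3.767, 3.808, 5.147)
t=3.200: state=(3.761, 3.718, 5.354)
t=3.400: state=(3.635, 3.564, 5.353)
t=3.600: state=(3.517, 3.476, 5.206)
t=3.800: state=(3.484, 3.492, 5.059)
t=4.000: state=(3.535, 3.572, 5.010)
t=4.155: state=(3.596, 3.634, 5.046)
largest grid value and its neighbours: x(0.345)=5.19861, x(0.350)=5.19926, x(0.355)=5.19849
parabola through these three points peaks at t≈0.350 with x≈5.19926

max x = 5.199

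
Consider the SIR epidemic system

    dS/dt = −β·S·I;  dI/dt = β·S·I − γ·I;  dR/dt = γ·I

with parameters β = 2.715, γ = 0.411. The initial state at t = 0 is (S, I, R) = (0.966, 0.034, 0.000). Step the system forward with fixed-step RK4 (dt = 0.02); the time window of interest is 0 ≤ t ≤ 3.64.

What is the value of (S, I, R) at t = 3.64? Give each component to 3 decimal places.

(S, I, R) = (0.023, 0.412, 0.565)

t=0.000: state=(0.966, 0.034, 0.000)
step 1 (dt=0.02): k1=(-0.089, 0.075, 0.014), k2=(-0.091, 0.077, 0.014), k3=(-0.091, 0.077, 0.014), k4=(-0.093, 0.078, 0.015); state += dt/6·(k1+2k2+2k3+k4)
t=0.020: state=(0.964, 0.036, 0.000)
t=0.040: state=(0.962, 0.037, 0.001)
t=0.060: state=(0.960, 0.039, 0.001)
continuing one RK4 step at a time; state shown every 10 steps (Δt=0.2):
t=0.200: state=(0.944, 0.053, 0.004)
t=0.400: state=(0.911, 0.080, 0.009)
t=0.600: state=(0.863, 0.120, 0.017)
t=0.800: state=(0.798, 0.173, 0.029)
t=1.000: state=(0.713, 0.241, 0.046)
t=1.200: state=(0.613, 0.318, 0.069)
t=1.400: state=(0.505, 0.397, 0.098)
t=1.600: state=(0.399, 0.467, 0.134)
t=1.800: state=(0.305, 0.521, 0.175)
t=2.000: state=(0.228, 0.554, 0.219)
t=2.200: state=(0.168, 0.567, 0.265)
t=2.400: state=(0.123, 0.565, 0.312)
t=2.600: state=(0.091, 0.551, 0.358)
t=2.800: state=(0.068, 0.530, 0.402)
t=3.000: state=(0.051, 0.504, 0.445)
t=3.200: state=(0.039, 0.476, 0.485)
t=3.400: state=(0.031, 0.447, 0.523)
t=3.600: state=(0.024, 0.417, 0.558)
t=3.640: state=(0.023, 0.412, 0.565)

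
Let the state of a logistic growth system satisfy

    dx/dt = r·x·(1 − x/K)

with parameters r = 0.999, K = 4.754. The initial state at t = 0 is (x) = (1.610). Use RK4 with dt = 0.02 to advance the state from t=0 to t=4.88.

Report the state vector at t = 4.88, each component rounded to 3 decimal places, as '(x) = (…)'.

(x) = (4.684)

t=0.000: state=(1.610)
step 1 (dt=0.02): k1=(1.064), k2=(1.067), k3=(1.067), k4=(1.070); state += dt/6·(k1+2k2+2k3+k4)
t=0.020: state=(1.631)
t=0.040: state=(1.653)
t=0.060: state=(1.674)
continuing one RK4 step at a time; state shown every 10 steps (Δt=0.2):
t=0.200: state=(1.829)
t=0.400: state=(2.058)
t=0.600: state=(2.294)
t=0.800: state=(2.531)
t=1.000: state=(2.765)
t=1.200: state=(2.992)
t=1.400: state=(3.207)
t=1.600: state=(3.408)
t=1.800: state=(3.592)
t=2.000: state=(3.759)
t=2.200: state=(3.907)
t=2.400: state=(4.037)
t=2.600: state=(4.150)
t=2.800: state=(4.248)
t=3.000: state=(4.332)
t=3.200: state=(4.402)
t=3.400: state=(4.462)
t=3.600: state=(4.512)
t=3.800: state=(4.554)
t=4.000: state=(4.589)
t=4.200: state=(4.618)
t=4.400: state=(4.642)
t=4.600: state=(4.662)
t=4.800: state=(4.678)
t=4.880: state=(4.684)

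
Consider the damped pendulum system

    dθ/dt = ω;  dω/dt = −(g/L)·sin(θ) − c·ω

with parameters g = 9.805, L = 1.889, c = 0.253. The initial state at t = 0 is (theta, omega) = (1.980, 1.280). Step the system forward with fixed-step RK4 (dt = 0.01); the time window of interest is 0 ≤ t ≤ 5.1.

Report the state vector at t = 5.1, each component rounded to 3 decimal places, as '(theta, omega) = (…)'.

(theta, omega) = (-1.031, -0.394)

t=0.000: state=(1.980, 1.280)
step 1 (dt=0.01): k1=(1.280, -5.086), k2=(1.255, -5.066), k3=(1.255, -5.066), k4=(1.229, -5.047); state += dt/6·(k1+2k2+2k3+k4)
t=0.010: state=(1.993, 1.229)
t=0.020: state=(2.005, 1.179)
t=0.030: state=(2.016, 1.129)
continuing one RK4 step at a time; state shown every 20 steps (Δt=0.2):
t=0.200: state=(2.139, 0.332)
t=0.400: state=(2.118, -0.535)
t=0.600: state=(1.924, -1.413)
t=0.800: state=(1.550, -2.333)
t=1.000: state=(0.995, -3.177)
t=1.200: state=(0.306, -3.625)
t=1.400: state=(-0.408, -3.388)
t=1.600: state=(-1.010, -2.560)
t=1.800: state=(-1.416, -1.485)
t=2.000: state=(-1.603, -0.402)
t=2.200: state=(-1.580, 0.629)
t=2.400: state=(-1.355, 1.605)
t=2.600: state=(-0.946, 2.448)
t=2.800: state=(-0.398, 2.955)
t=3.000: state=(0.198, 2.906)
t=3.200: state=(0.727, 2.305)
t=3.400: state=(1.099, 1.385)
t=3.600: state=(1.275, 0.373)
t=3.800: state=(1.249, -0.615)
t=4.000: state=(1.035, -1.509)
t=4.200: state=(0.659, -2.196)
t=4.400: state=(0.182, -2.500)
t=4.600: state=(-0.307, -2.308)
t=4.800: state=(-0.713, -1.693)
t=5.000: state=(-0.969, -0.847)
t=5.100: state=(-1.031, -0.394)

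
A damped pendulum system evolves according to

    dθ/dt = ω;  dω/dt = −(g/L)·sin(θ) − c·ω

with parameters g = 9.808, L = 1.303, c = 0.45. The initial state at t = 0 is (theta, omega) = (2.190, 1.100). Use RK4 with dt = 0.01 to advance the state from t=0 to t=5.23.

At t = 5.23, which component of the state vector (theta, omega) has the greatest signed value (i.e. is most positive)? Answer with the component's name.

t=0.000: state=(2.190, 1.100)
step 1 (dt=0.01): k1=(1.100, -6.625), k2=(1.067, -6.586), k3=(1.067, -6.587), k4=(1.034, -6.548); state += dt/6·(k1+2k2+2k3+k4)
t=0.010: state=(2.201, 1.034)
t=0.020: state=(2.211, 0.969)
t=0.030: state=(2.220, 0.905)
continuing one RK4 step at a time; state shown every 20 steps (Δt=0.2):
t=0.200: state=(2.286, -0.106)
t=0.400: state=(2.153, -1.228)
t=0.600: state=(1.789, -2.431)
t=0.800: state=(1.179, -3.636)
t=1.000: state=(0.370, -4.307)
t=1.200: state=(-0.466, -3.850)
t=1.400: state=(-1.109, -2.488)
t=1.600: state=(-1.447, -0.891)
t=1.800: state=(-1.472, 0.620)
t=2.000: state=(-1.209, 1.971)
t=2.200: state=(-0.706, 2.976)
t=2.400: state=(-0.068, 3.254)
t=2.600: state=(0.534, 2.625)
t=2.800: state=(0.943, 1.412)
t=3.000: state=(1.089, 0.050)
t=3.200: state=(0.971, -1.202)
t=3.400: state=(0.629, -2.140)
t=3.600: state=(0.153, -2.503)
t=3.800: state=(-0.324, -2.152)
t=4.000: state=(-0.671, -1.262)
t=4.200: state=(-0.814, -0.160)
t=4.400: state=(-0.739, 0.880)
t=4.600: state=(-0.481, 1.640)
t=4.800: state=(-0.116, 1.922)
t=5.000: state=(0.250, 1.650)
t=5.200: state=(0.516, 0.953)
t=5.230: state=(0.542, 0.827)
compare at T: theta=0.542, omega=0.827

largest component: omega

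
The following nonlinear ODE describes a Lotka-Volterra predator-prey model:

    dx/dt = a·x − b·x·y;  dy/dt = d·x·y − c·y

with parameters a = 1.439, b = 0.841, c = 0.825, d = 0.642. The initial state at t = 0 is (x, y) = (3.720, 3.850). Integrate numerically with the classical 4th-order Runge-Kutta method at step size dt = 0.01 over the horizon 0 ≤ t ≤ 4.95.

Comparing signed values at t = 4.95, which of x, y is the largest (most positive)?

t=0.000: state=(3.720, 3.850)
step 1 (dt=0.01): k1=(-6.692, 6.018), k2=(-6.725, 5.982), k3=(-6.724, 5.981), k4=(-6.755, 5.943); state += dt/6·(k1+2k2+2k3+k4)
t=0.010: state=(3.653, 3.910)
t=0.020: state=(3.585, 3.969)
t=0.030: state=(3.517, 4.027)
continuing one RK4 step at a time; state shown every 20 steps (Δt=0.2):
t=0.200: state=(2.374, 4.822)
t=0.400: state=(1.354, 5.169)
t=0.600: state=(0.764, 5.001)
t=0.800: state=(0.454, 4.576)
t=1.000: state=(0.293, 4.066)
t=1.200: state=(0.206, 3.557)
t=1.400: state=(0.157, 3.086)
t=1.600: state=(0.129, 2.665)
t=1.800: state=(0.114, 2.295)
t=2.000: state=(0.106, 1.973)
t=2.200: state=(0.104, 1.696)
t=2.400: state=(0.106, 1.457)
t=2.600: state=(0.113, 1.253)
t=2.800: state=(0.124, 1.079)
t=3.000: state=(0.139, 0.930)
t=3.200: state=(0.161, 0.804)
t=3.400: state=(0.189, 0.697)
t=3.600: state=(0.226, 0.607)
t=3.800: state=(0.273, 0.531)
t=4.000: state=(0.335, 0.468)
t=4.200: state=(0.415, 0.417)
t=4.400: state=(0.518, 0.375)
t=4.600: state=(0.650, 0.343)
t=4.800: state=(0.820, 0.319)
t=4.950: state=(0.979, 0.307)
compare at T: x=0.979, y=0.307

largest component: x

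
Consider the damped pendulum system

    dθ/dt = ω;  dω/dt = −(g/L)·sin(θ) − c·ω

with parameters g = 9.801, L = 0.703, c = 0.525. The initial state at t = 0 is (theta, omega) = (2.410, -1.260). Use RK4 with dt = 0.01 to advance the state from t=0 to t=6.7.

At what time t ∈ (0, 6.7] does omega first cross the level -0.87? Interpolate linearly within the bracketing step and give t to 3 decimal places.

t = 1.004

t=0.000: state=(2.410, -1.260)
step 1 (dt=0.01): k1=(-1.260, -8.652), k2=(-1.303, -8.695), k3=(-1.303, -8.697), k4=(-1.347, -8.741); state += dt/6·(k1+2k2+2k3+k4)
t=0.010: state=(2.397, -1.347)
t=0.020: state=(2.383, -1.435)
t=0.030: state=(2.368, -1.524)
continuing one RK4 step at a time; state shown every 25 steps (Δt=0.25):
t=0.250: state=(1.794, -3.797)
t=0.500: state=(0.510, -6.154)
t=0.750: state=(-0.931, -4.625)
t=1.000: state=(-1.627, -0.924)
next step: t=1.010: state=(-1.635, -0.780) — omega has crossed -0.87
linear interpolation between t=1.000 (-0.92387) and t=1.010 (-0.78023) → t≈1.004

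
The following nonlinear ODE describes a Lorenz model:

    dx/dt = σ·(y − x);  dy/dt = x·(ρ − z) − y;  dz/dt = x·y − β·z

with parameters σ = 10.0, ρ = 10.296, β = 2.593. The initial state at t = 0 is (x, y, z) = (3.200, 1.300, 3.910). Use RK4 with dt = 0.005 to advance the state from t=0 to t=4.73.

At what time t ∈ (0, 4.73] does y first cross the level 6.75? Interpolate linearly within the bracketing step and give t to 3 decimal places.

t = 0.318

t=0.000: state=(3.200, 1.300, 3.910)
step 1 (dt=0.005): k1=(-19.000, 19.135, -5.979), k2=(-18.047, 18.831, -5.851), k3=(-18.078, 18.846, -5.851), k4=(-17.154, 18.555, -5.727); state += dt/6·(k1+2k2+2k3+k4)
t=0.005: state=(3.110, 1.394, 3.881)
t=0.010: state=(3.028, 1.486, 3.853)
t=0.015: state=(2.955, 1.575, 3.826)
continuing one RK4 step at a time; state shown every 40 steps (Δt=0.2):
t=0.200: state=(3.354, 4.484, 3.683)
t=0.315: state=(5.011, 6.693, 5.096)
next step: t=0.320: state=(5.095, 6.789, 5.200) — y has crossed 6.75
linear interpolation between t=0.315 (6.69295) and t=0.320 (6.78931) → t≈0.318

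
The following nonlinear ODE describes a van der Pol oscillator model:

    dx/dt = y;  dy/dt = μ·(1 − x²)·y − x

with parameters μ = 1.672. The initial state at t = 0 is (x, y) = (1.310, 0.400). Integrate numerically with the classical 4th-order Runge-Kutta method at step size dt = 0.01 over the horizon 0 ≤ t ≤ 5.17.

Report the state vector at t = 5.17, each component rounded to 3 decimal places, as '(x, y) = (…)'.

t=0.000: state=(1.310, 0.400)
step 1 (dt=0.01): k1=(0.400, -1.789), k2=(0.391, -1.784), k3=(0.391, -1.784), k4=(0.382, -1.778); state += dt/6·(k1+2k2+2k3+k4)
t=0.010: state=(1.314, 0.382)
t=0.020: state=(1.318, 0.364)
t=0.030: state=(1.321, 0.347)
continuing one RK4 step at a time; state shown every 20 steps (Δt=0.2):
t=0.200: state=(1.356, 0.072)
t=0.400: state=(1.344, -0.182)
t=0.600: state=(1.287, -0.376)
t=0.800: state=(1.195, -0.542)
t=1.000: state=(1.071, -0.710)
t=1.200: state=(0.909, -0.913)
t=1.400: state=(0.700, -1.197)
t=1.600: state=(0.421, -1.628)
t=1.800: state=(0.034, -2.281)
t=2.000: state=(-0.502, -3.062)
t=2.200: state=(-1.150, -3.204)
t=2.400: state=(-1.686, -1.989)
t=2.600: state=(-1.940, -0.650)
t=2.800: state=(-1.994, 0.006)
t=3.000: state=(-1.964, 0.256)
t=3.200: state=(-1.901, 0.357)
t=3.400: state=(-1.824, 0.411)
t=3.600: state=(-1.738, 0.453)
t=3.800: state=(-1.643, 0.497)
t=4.000: state=(-1.539, 0.548)
t=4.200: state=(-1.423, 0.613)
t=4.400: state=(-1.292, 0.700)
t=4.600: state=(-1.140, 0.822)
t=4.800: state=(-0.959, 1.001)
t=5.000: state=(-0.733, 1.277)
t=5.170: state=(-0.488, 1.637)

(x, y) = (-0.488, 1.637)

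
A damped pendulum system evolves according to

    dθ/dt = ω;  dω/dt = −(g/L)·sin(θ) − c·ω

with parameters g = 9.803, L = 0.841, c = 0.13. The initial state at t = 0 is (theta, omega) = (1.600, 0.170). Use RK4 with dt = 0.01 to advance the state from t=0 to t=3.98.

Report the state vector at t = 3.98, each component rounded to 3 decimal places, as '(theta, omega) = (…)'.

(theta, omega) = (0.937, 2.248)

t=0.000: state=(1.600, 0.170)
step 1 (dt=0.01): k1=(0.170, -11.673), k2=(0.112, -11.666), k3=(0.112, -11.666), k4=(0.053, -11.658); state += dt/6·(k1+2k2+2k3+k4)
t=0.010: state=(1.601, 0.053)
t=0.020: state=(1.601, -0.063)
t=0.030: state=(1.600, -0.180)
continuing one RK4 step at a time; state shown every 20 steps (Δt=0.2):
t=0.200: state=(1.403, -2.130)
t=0.400: state=(0.767, -4.109)
t=0.600: state=(-0.147, -4.697)
t=0.800: state=(-0.977, -3.338)
t=1.000: state=(-1.425, -1.095)
t=1.200: state=(-1.412, 1.219)
t=1.400: state=(-0.950, 3.326)
t=1.600: state=(-0.147, 4.440)
t=1.800: state=(0.697, 3.688)
t=2.000: state=(1.244, 1.674)
t=2.200: state=(1.351, -0.605)
t=2.400: state=(1.011, -2.737)
t=2.600: state=(0.307, -4.084)
t=2.800: state=(-0.506, -3.740)
t=3.000: state=(-1.092, -1.969)
t=3.200: state=(-1.267, 0.237)
t=3.400: state=(-1.004, 2.343)
t=3.600: state=(-0.374, 3.761)
t=3.800: state=(0.395, 3.632)
t=3.980: state=(0.937, 2.248)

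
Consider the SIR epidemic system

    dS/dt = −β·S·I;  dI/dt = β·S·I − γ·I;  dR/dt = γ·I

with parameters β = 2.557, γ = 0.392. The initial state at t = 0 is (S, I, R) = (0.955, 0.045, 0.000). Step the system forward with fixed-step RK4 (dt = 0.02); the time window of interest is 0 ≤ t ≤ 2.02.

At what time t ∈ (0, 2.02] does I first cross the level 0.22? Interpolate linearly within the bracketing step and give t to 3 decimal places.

t = 0.865

t=0.000: state=(0.955, 0.045, 0.000)
step 1 (dt=0.02): k1=(-0.110, 0.092, 0.018), k2=(-0.112, 0.094, 0.018), k3=(-0.112, 0.094, 0.018), k4=(-0.114, 0.096, 0.018); state += dt/6·(k1+2k2+2k3+k4)
t=0.020: state=(0.953, 0.047, 0.000)
t=0.040: state=(0.950, 0.049, 0.001)
t=0.060: state=(0.948, 0.051, 0.001)
continuing one RK4 step at a time; state shown every 5 steps (Δt=0.1):
t=0.100: state=(0.943, 0.055, 0.002)
t=0.200: state=(0.928, 0.067, 0.004)
t=0.300: state=(0.911, 0.082, 0.007)
t=0.400: state=(0.890, 0.099, 0.011)
t=0.500: state=(0.865, 0.119, 0.015)
t=0.600: state=(0.837, 0.143, 0.020)
t=0.700: state=(0.804, 0.169, 0.026)
t=0.800: state=(0.767, 0.199, 0.034)
t=0.860: state=(0.743, 0.218, 0.038)
next step: t=0.880: state=(0.735, 0.225, 0.040) — I has crossed 0.22
linear interpolation between t=0.860 (0.21836) and t=0.880 (0.22500) → t≈0.865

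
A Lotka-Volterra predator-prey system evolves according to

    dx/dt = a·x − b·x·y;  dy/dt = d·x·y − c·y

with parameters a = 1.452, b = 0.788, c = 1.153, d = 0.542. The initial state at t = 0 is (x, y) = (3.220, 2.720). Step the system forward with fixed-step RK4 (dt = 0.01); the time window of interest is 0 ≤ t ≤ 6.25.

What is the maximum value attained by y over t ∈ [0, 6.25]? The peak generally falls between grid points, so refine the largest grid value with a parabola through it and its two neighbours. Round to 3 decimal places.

max y = 3.115

t=0.000: state=(3.220, 2.720)
step 1 (dt=0.01): k1=(-2.226, 1.611), k2=(-2.239, 1.599), k3=(-2.239, 1.599), k4=(-2.251, 1.587); state += dt/6·(k1+2k2+2k3+k4)
t=0.010: state=(3.198, 2.736)
t=0.020: state=(3.175, 2.752)
t=0.030: state=(3.152, 2.767)
continuing one RK4 step at a time; state shown every 25 steps (Δt=0.25):
t=0.250: state=(2.619, 3.030)
t=0.500: state=(2.048, 3.112)
t=0.750: state=(1.610, 2.984)
t=1.000: state=(1.318, 2.723)
t=1.250: state=(1.142, 2.409)
t=1.500: state=(1.054, 2.093)
t=1.750: state=(1.033, 1.806)
t=2.000: state=(1.067, 1.560)
t=2.250: state=(1.151, 1.358)
t=2.500: state=(1.287, 1.200)
t=2.750: state=(1.479, 1.084)
t=3.000: state=(1.731, 1.009)
t=3.250: state=(2.048, 0.977)
t=3.500: state=(2.427, 0.991)
t=3.750: state=(2.854, 1.062)
t=4.000: state=(3.286, 1.207)
t=4.250: state=(3.643, 1.448)
t=4.500: state=(3.809, 1.804)
t=4.750: state=(3.676, 2.254)
t=5.000: state=(3.239, 2.706)
t=5.250: state=(2.639, 3.023)
t=5.500: state=(2.065, 3.113)
t=5.750: state=(1.623, 2.991)
t=6.000: state=(1.325, 2.733)
t=6.250: state=(1.147, 2.420)
largest grid value and its neighbours: y(5.460)=3.11456, y(5.470)=3.11475, y(5.480)=3.11459
parabola through these three points peaks at t≈5.470 with y≈3.11475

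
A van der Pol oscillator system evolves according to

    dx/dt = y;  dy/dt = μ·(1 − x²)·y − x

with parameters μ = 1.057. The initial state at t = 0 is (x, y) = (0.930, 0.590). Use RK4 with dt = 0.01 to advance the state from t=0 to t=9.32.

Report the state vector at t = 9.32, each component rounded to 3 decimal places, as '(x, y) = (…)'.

(x, y) = (-1.764, -1.440)

t=0.000: state=(0.930, 0.590)
step 1 (dt=0.01): k1=(0.590, -0.846), k2=(0.586, -0.853), k3=(0.586, -0.853), k4=(0.581, -0.860); state += dt/6·(k1+2k2+2k3+k4)
t=0.010: state=(0.936, 0.581)
t=0.020: state=(0.942, 0.573)
t=0.030: state=(0.947, 0.564)
continuing one RK4 step at a time; state shown every 50 steps (Δt=0.5):
t=0.500: state=(1.099, 0.066)
t=1.000: state=(0.999, -0.459)
t=1.500: state=(0.639, -1.000)
t=2.000: state=(-0.047, -1.798)
t=2.500: state=(-1.110, -2.160)
t=3.000: state=(-1.810, -0.527)
t=3.500: state=(-1.802, 0.375)
t=4.000: state=(-1.527, 0.697)
t=4.500: state=(-1.102, 1.028)
t=5.000: state=(-0.445, 1.682)
t=5.500: state=(0.659, 2.686)
t=6.000: state=(1.796, 1.304)
t=6.500: state=(1.991, -0.207)
t=7.000: state=(1.777, -0.579)
t=7.500: state=(1.432, -0.808)
t=8.000: state=(0.944, -1.188)
t=8.500: state=(0.170, -2.007)
t=9.000: state=(-1.075, -2.673)
t=9.320: state=(-1.764, -1.440)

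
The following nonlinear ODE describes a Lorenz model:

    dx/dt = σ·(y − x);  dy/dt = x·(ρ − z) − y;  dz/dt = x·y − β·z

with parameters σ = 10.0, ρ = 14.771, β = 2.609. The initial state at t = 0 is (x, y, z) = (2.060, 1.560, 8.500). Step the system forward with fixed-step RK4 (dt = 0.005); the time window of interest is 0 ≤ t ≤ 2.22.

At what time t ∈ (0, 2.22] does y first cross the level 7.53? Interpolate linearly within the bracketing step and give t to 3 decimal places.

t=0.000: state=(2.060, 1.560, 8.500)
step 1 (dt=0.005): k1=(-5.000, 11.358, -18.963), k2=(-4.591, 11.349, -18.801), k3=(-4.602, 11.354, -18.800), k4=(-4.202, 11.349, -18.638); state += dt/6·(k1+2k2+2k3+k4)
t=0.005: state=(2.037, 1.617, 8.406)
t=0.010: state=(2.018, 1.674, 8.314)
t=0.015: state=(2.003, 1.730, 8.223)
continuing one RK4 step at a time; state shown every 20 steps (Δt=0.1):
t=0.100: state=(2.180, 2.790, 6.939)
t=0.200: state=(3.188, 4.601, 6.210)
t=0.300: state=(5.052, 7.376, 6.968)
next step: t=0.305: state=(5.170, 7.537, 7.067) — y has crossed 7.53
linear interpolation between t=0.300 (7.37629) and t=0.305 (7.53715) → t≈0.305

t = 0.305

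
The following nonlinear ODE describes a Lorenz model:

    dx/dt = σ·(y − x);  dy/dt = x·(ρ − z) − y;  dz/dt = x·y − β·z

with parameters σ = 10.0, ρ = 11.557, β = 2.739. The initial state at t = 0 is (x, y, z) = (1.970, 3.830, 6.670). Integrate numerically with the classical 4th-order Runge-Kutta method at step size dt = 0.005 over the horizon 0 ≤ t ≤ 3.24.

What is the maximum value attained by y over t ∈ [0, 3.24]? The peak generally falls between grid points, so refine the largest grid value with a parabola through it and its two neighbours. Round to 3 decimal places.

max y = 8.202

t=0.000: state=(1.970, 3.830, 6.670)
step 1 (dt=0.005): k1=(18.600, 5.797, -10.724), k2=(18.280, 6.064, -10.443), k3=(18.295, 6.058, -10.447), k4=(17.988, 6.322, -10.168); state += dt/6·(k1+2k2+2k3+k4)
t=0.005: state=(2.061, 3.860, 6.618)
t=0.010: state=(2.150, 3.893, 6.568)
t=0.015: state=(2.236, 3.929, 6.522)
continuing one RK4 step at a time; state shown every 40 steps (Δt=0.2):
t=0.200: state=(4.929, 6.470, 6.779)
t=0.400: state=(7.516, 7.982, 11.764)
t=0.600: state=(5.878, 4.330, 13.399)
t=0.800: state=(3.697, 3.244, 10.166)
t=1.000: state=(3.884, 4.438, 7.993)
t=1.200: state=(5.571, 6.556, 8.743)
t=1.400: state=(6.754, 6.675, 11.900)
t=1.600: state=(5.433, 4.540, 12.119)
t=1.800: state=(4.288, 4.123, 10.000)
t=2.000: state=(4.691, 5.191, 8.923)
t=2.200: state=(5.862, 6.374, 10.029)
t=2.400: state=(6.124, 5.828, 11.700)
t=2.600: state=(5.161, 4.687, 11.230)
t=2.800: state=(4.698, 4.735, 9.919)
t=3.000: state=(5.186, 5.568, 9.645)
t=3.200: state=(5.842, 6.014, 10.650)
t=3.240: state=(5.891, 5.960, 10.877)
largest grid value and its neighbours: y(0.350)=8.20014, y(0.355)=8.20173, y(0.360)=8.19819
parabola through these three points peaks at t≈0.354 with y≈8.20183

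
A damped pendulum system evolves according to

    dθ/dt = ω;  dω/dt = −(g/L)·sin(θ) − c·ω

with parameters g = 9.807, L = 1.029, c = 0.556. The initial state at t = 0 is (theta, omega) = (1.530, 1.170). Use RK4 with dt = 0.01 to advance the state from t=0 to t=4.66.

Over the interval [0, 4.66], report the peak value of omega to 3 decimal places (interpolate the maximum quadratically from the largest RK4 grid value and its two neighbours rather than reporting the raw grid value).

t=0.000: state=(1.530, 1.170)
step 1 (dt=0.01): k1=(1.170, -10.173), k2=(1.119, -10.147), k3=(1.119, -10.147), k4=(1.069, -10.121); state += dt/6·(k1+2k2+2k3+k4)
t=0.010: state=(1.541, 1.069)
t=0.020: state=(1.551, 0.968)
t=0.030: state=(1.561, 0.867)
continuing one RK4 step at a time; state shown every 20 steps (Δt=0.2):
t=0.200: state=(1.568, -0.757)
t=0.400: state=(1.242, -2.455)
t=0.600: state=(0.619, -3.635)
t=0.800: state=(-0.134, -3.664)
t=1.000: state=(-0.763, -2.468)
t=1.200: state=(-1.086, -0.741)
t=1.400: state=(-1.062, 0.947)
t=1.600: state=(-0.732, 2.271)
t=1.800: state=(-0.204, 2.844)
t=2.000: state=(0.337, 2.404)
t=2.200: state=(0.707, 1.220)
t=2.400: state=(0.811, -0.181)
t=2.600: state=(0.648, -1.388)
t=2.800: state=(0.291, -2.066)
t=3.000: state=(-0.127, -1.986)
t=3.200: state=(-0.458, -1.233)
t=3.400: state=(-0.599, -0.164)
t=3.600: state=(-0.528, 0.841)
t=3.800: state=(-0.288, 1.480)
t=4.000: state=(0.026, 1.555)
t=4.200: state=(0.298, 1.083)
t=4.400: state=(0.438, 0.297)
t=4.600: state=(0.415, -0.503)
t=4.660: state=(0.379, -0.705)
largest grid value and its neighbours: omega(1.800)=2.84357, omega(1.810)=2.84574, omega(1.820)=2.84523
parabola through these three points peaks at t≈1.813 with omega≈2.84586

max omega = 2.846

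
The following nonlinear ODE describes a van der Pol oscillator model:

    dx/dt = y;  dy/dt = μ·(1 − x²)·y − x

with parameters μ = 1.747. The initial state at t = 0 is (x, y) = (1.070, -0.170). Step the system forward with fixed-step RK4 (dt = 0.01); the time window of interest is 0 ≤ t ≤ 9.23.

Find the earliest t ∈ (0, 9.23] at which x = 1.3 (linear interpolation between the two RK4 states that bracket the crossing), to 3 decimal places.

t = 5.148

t=0.000: state=(1.070, -0.170)
step 1 (dt=0.01): k1=(-0.170, -1.027), k2=(-0.175, -1.025), k3=(-0.175, -1.025), k4=(-0.180, -1.024); state += dt/6·(k1+2k2+2k3+k4)
t=0.010: state=(1.068, -0.180)
t=0.020: state=(1.066, -0.190)
t=0.030: state=(1.064, -0.201)
continuing one RK4 step at a time; state shown every 50 steps (Δt=0.5):
t=0.500: state=(0.858, -0.687)
t=1.000: state=(0.323, -1.587)
t=1.500: state=(-0.900, -3.172)
t=2.000: state=(-1.913, -0.522)
t=2.500: state=(-1.887, 0.323)
t=3.000: state=(-1.688, 0.456)
t=3.500: state=(-1.429, 0.590)
t=4.000: state=(-1.076, 0.864)
t=4.500: state=(-0.487, 1.641)
t=5.000: state=(0.791, 3.484)
t=5.140: state=(1.274, 3.267)
next step: t=5.150: state=(1.307, 3.216) — x has crossed 1.3
linear interpolation between t=5.140 (1.27409) and t=5.150 (1.30651) → t≈5.148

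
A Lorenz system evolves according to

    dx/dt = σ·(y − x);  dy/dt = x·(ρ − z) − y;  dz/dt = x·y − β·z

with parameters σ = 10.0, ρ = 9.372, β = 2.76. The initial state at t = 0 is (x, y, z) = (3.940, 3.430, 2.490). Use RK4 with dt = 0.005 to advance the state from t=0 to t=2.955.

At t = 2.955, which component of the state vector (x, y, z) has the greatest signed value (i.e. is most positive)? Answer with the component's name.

t=0.000: state=(3.940, 3.430, 2.490)
step 1 (dt=0.005): k1=(-5.100, 23.685, 6.642), k2=(-4.380, 23.473, 6.785), k3=(-4.404, 23.484, 6.788), k4=(-3.706, 23.283, 6.933); state += dt/6·(k1+2k2+2k3+k4)
t=0.005: state=(3.918, 3.547, 2.524)
t=0.010: state=(3.903, 3.663, 2.559)
t=0.015: state=(3.894, 3.777, 2.596)
continuing one RK4 step at a time; state shown every 20 steps (Δt=0.1):
t=0.100: state=(4.422, 5.576, 3.521)
t=0.200: state=(5.852, 7.398, 5.644)
t=0.300: state=(7.152, 8.010, 8.823)
t=0.400: state=(7.266, 6.595, 11.454)
t=0.500: state=(6.012, 4.381, 11.879)
t=0.600: state=(4.410, 2.985, 10.633)
t=0.700: state=(3.307, 2.538, 8.960)
t=0.800: state=(2.836, 2.634, 7.472)
t=0.900: state=(2.848, 3.052, 6.364)
t=1.000: state=(3.213, 3.729, 5.723)
t=1.100: state=(3.861, 4.629, 5.638)
t=1.200: state=(4.711, 5.611, 6.216)
t=1.300: state=(5.571, 6.333, 7.446)
t=1.400: state=(6.110, 6.370, 8.959)
t=1.500: state=(6.039, 5.648, 10.033)
t=1.600: state=(5.426, 4.662, 10.194)
t=1.700: state=(4.657, 3.944, 9.604)
t=1.800: state=(4.078, 3.653, 8.710)
t=1.900: state=(3.817, 3.716, 7.862)
t=2.000: state=(3.859, 4.032, 7.254)
t=2.100: state=(4.140, 4.514, 6.996)
t=2.200: state=(4.575, 5.053, 7.137)
t=2.300: state=(5.047, 5.487, 7.651)
t=2.400: state=(5.400, 5.642, 8.373)
t=2.500: state=(5.497, 5.444, 9.017)
t=2.600: state=(5.311, 5.013, 9.319)
t=2.700: state=(4.955, 4.572, 9.214)
t=2.800: state=(4.599, 4.290, 8.827)
t=2.900: state=(4.366, 4.216, 8.350)
t=2.955: state=(4.310, 4.256, 8.109)
compare at T: x=4.310, y=4.256, z=8.109

largest component: z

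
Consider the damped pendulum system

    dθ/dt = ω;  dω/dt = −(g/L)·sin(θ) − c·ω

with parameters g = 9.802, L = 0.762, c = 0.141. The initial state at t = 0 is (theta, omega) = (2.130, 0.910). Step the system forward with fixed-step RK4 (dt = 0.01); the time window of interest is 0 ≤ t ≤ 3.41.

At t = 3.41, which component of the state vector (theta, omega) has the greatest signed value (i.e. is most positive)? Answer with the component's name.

t=0.000: state=(2.130, 0.910)
step 1 (dt=0.01): k1=(0.910, -11.032), k2=(0.855, -10.993), k3=(0.855, -10.995), k4=(0.800, -10.958); state += dt/6·(k1+2k2+2k3+k4)
t=0.010: state=(2.139, 0.800)
t=0.020: state=(2.146, 0.691)
t=0.030: state=(2.152, 0.582)
continuing one RK4 step at a time; state shown every 20 steps (Δt=0.2):
t=0.200: state=(2.097, -1.239)
t=0.400: state=(1.619, -3.585)
t=0.600: state=(0.670, -5.743)
t=0.800: state=(-0.529, -5.745)
t=1.000: state=(-1.470, -3.477)
t=1.200: state=(-1.904, -0.896)
t=1.400: state=(-1.841, 1.518)
t=1.600: state=(-1.291, 3.979)
t=1.800: state=(-0.299, 5.649)
t=2.000: state=(0.796, 4.860)
t=2.200: state=(1.533, 2.407)
t=2.400: state=(1.755, -0.174)
t=2.600: state=(1.468, -2.688)
t=2.800: state=(0.700, -4.839)
t=3.000: state=(-0.342, -5.142)
t=3.200: state=(-1.203, -3.224)
t=3.400: state=(-1.590, -0.635)
t=3.410: state=(-1.596, -0.505)
compare at T: theta=-1.596, omega=-0.505

largest component: omega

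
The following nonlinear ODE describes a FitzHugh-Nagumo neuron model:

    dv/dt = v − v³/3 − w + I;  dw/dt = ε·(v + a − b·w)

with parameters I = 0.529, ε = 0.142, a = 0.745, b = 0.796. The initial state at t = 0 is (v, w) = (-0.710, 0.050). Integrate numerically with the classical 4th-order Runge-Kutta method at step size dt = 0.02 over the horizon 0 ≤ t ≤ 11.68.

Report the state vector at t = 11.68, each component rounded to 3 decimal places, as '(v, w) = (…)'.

t=0.000: state=(-0.710, 0.050)
step 1 (dt=0.02): k1=(-0.112, -0.001), k2=(-0.112, -0.001), k3=(-0.112, -0.001), k4=(-0.113, -0.001); state += dt/6·(k1+2k2+2k3+k4)
t=0.020: state=(-0.712, 0.050)
t=0.040: state=(-0.715, 0.050)
t=0.060: state=(-0.717, 0.050)
continuing one RK4 step at a time; state shown every 25 steps (Δt=0.5):
t=0.500: state=(-0.772, 0.048)
t=1.000: state=(-0.846, 0.041)
t=1.500: state=(-0.926, 0.029)
t=2.000: state=(-1.004, 0.012)
t=2.500: state=(-1.073, -0.009)
t=3.000: state=(-1.126, -0.033)
t=3.500: state=(-1.161, -0.059)
t=4.000: state=(-1.178, -0.085)
t=4.500: state=(-1.180, -0.111)
t=5.000: state=(-1.171, -0.134)
t=5.500: state=(-1.154, -0.156)
t=6.000: state=(-1.129, -0.175)
t=6.500: state=(-1.100, -0.191)
t=7.000: state=(-1.066, -0.203)
t=7.500: state=(-1.030, -0.213)
t=8.000: state=(-0.990, -0.220)
t=8.500: state=(-0.947, -0.223)
t=9.000: state=(-0.902, -0.223)
t=9.500: state=(-0.852, -0.220)
t=10.000: state=(-0.798, -0.214)
t=10.500: state=(-0.738, -0.203)
t=11.000: state=(-0.669, -0.189)
t=11.500: state=(-0.587, -0.171)
t=11.680: state=(-0.553, -0.163)

(v, w) = (-0.553, -0.163)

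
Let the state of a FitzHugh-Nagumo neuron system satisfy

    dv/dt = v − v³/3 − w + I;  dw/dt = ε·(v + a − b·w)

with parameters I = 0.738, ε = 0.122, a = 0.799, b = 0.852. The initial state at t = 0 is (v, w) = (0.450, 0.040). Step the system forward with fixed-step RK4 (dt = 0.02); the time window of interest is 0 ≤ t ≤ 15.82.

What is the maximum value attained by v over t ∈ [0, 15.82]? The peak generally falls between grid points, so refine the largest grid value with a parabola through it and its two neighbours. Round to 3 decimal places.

max v = 1.840

t=0.000: state=(0.450, 0.040)
step 1 (dt=0.02): k1=(1.118, 0.148), k2=(1.125, 0.149), k3=(1.125, 0.149), k4=(1.132, 0.151); state += dt/6·(k1+2k2+2k3+k4)
t=0.020: state=(0.473, 0.043)
t=0.040: state=(0.495, 0.046)
t=0.060: state=(0.518, 0.049)
continuing one RK4 step at a time; state shown every 50 steps (Δt=1):
t=1.000: state=(1.593, 0.252)
t=2.000: state=(1.839, 0.526)
t=3.000: state=(1.763, 0.776)
t=4.000: state=(1.656, 0.990)
t=5.000: state=(1.544, 1.170)
t=6.000: state=(1.426, 1.319)
t=7.000: state=(1.299, 1.439)
t=8.000: state=(1.157, 1.532)
t=9.000: state=(0.986, 1.598)
t=10.000: state=(0.754, 1.634)
t=11.000: state=(0.362, 1.632)
t=12.000: state=(-0.516, 1.561)
t=13.000: state=(-1.726, 1.361)
t=14.000: state=(-1.906, 1.103)
t=15.000: state=(-1.833, 0.869)
t=15.820: state=(-1.759, 0.703)
largest grid value and its neighbours: v(1.900)=1.83991, v(1.920)=1.83991, v(1.940)=1.83980
parabola through these three points peaks at t≈1.910 with v≈1.83992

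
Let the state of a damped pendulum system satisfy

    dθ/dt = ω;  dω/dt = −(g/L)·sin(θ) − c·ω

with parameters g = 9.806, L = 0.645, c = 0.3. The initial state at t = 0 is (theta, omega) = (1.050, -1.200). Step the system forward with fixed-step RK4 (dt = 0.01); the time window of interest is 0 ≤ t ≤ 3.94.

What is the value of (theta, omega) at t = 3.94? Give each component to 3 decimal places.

t=0.000: state=(1.050, -1.200)
step 1 (dt=0.01): k1=(-1.200, -12.828), k2=(-1.264, -12.763), k3=(-1.264, -12.760), k4=(-1.328, -12.693); state += dt/6·(k1+2k2+2k3+k4)
t=0.010: state=(1.037, -1.328)
t=0.020: state=(1.023, -1.454)
t=0.030: state=(1.008, -1.578)
continuing one RK4 step at a time; state shown every 20 steps (Δt=0.2):
t=0.200: state=(0.580, -3.323)
t=0.400: state=(-0.163, -3.734)
t=0.600: state=(-0.775, -2.125)
t=0.800: state=(-0.959, 0.323)
t=1.000: state=(-0.664, 2.505)
t=1.200: state=(-0.043, 3.396)
t=1.400: state=(0.565, 2.393)
t=1.600: state=(0.839, 0.272)
t=1.800: state=(0.674, -1.841)
t=2.000: state=(0.169, -2.972)
t=2.200: state=(-0.399, -2.429)
t=2.400: state=(-0.719, -0.650)
t=2.600: state=(-0.647, 1.324)
t=2.800: state=(-0.240, 2.553)
t=3.000: state=(0.275, 2.334)
t=3.200: state=(0.609, 0.871)
t=3.400: state=(0.601, -0.931)
t=3.600: state=(0.274, -2.174)
t=3.800: state=(-0.184, -2.173)
t=3.940: state=(-0.441, -1.426)

(theta, omega) = (-0.441, -1.426)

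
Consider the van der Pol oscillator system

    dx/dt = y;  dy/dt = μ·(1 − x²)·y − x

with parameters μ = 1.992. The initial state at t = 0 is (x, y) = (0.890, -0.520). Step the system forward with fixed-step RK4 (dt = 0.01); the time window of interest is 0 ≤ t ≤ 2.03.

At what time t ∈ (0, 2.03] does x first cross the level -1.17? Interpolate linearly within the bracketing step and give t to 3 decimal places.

t=0.000: state=(0.890, -0.520)
step 1 (dt=0.01): k1=(-0.520, -1.105), k2=(-0.526, -1.110), k3=(-0.526, -1.110), k4=(-0.531, -1.115); state += dt/6·(k1+2k2+2k3+k4)
t=0.010: state=(0.885, -0.531)
t=0.020: state=(0.879, -0.542)
t=0.030: state=(0.874, -0.554)
continuing one RK4 step at a time; state shown every 10 steps (Δt=0.1):
t=0.100: state=(0.832, -0.636)
t=0.200: state=(0.762, -0.766)
t=0.300: state=(0.678, -0.919)
t=0.400: state=(0.577, -1.103)
t=0.500: state=(0.456, -1.332)
t=0.600: state=(0.309, -1.620)
t=0.700: state=(0.130, -1.982)
t=0.800: state=(-0.090, -2.419)
t=0.900: state=(-0.356, -2.898)
t=1.000: state=(-0.667, -3.300)
t=1.100: state=(-1.006, -3.413)
t=1.140: state=(-1.141, -3.328)
next step: t=1.150: state=(-1.174, -3.294) — x has crossed -1.17
linear interpolation between t=1.140 (-1.14116) and t=1.150 (-1.17427) → t≈1.149

t = 1.149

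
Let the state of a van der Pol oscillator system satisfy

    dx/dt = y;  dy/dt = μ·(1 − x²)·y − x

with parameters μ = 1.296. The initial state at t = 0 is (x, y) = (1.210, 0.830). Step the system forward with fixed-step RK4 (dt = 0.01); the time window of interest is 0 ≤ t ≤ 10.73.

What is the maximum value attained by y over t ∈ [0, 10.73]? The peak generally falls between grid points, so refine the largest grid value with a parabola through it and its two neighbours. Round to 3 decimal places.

t=0.000: state=(1.210, 0.830)
step 1 (dt=0.01): k1=(0.830, -1.709), k2=(0.821, -1.719), k3=(0.821, -1.719), k4=(0.813, -1.728); state += dt/6·(k1+2k2+2k3+k4)
t=0.010: state=(1.218, 0.813)
t=0.020: state=(1.226, 0.795)
t=0.030: state=(1.234, 0.778)
continuing one RK4 step at a time; state shown every 50 steps (Δt=0.5):
t=0.500: state=(1.404, -0.020)
t=1.000: state=(1.252, -0.544)
t=1.500: state=(0.869, -1.016)
t=2.000: state=(0.163, -1.926)
t=2.500: state=(-1.098, -2.773)
t=3.000: state=(-1.939, -0.474)
t=3.500: state=(-1.903, 0.376)
t=4.000: state=(-1.658, 0.581)
t=4.500: state=(-1.319, 0.792)
t=5.000: state=(-0.830, 1.227)
t=5.500: state=(0.015, 2.301)
t=6.000: state=(1.399, 2.567)
t=6.500: state=(2.009, 0.134)
t=7.000: state=(1.893, -0.432)
t=7.500: state=(1.632, -0.603)
t=8.000: state=(1.282, -0.821)
t=8.500: state=(0.770, -1.294)
t=9.000: state=(-0.129, -2.446)
t=9.500: state=(-1.517, -2.325)
t=10.000: state=(-2.013, -0.023)
t=10.500: state=(-1.872, 0.453)
t=10.730: state=(-1.758, 0.532)
largest grid value and its neighbours: y(5.810)=2.99133, y(5.820)=2.99194, y(5.830)=2.99019
parabola through these three points peaks at t≈5.818 with y≈2.99201

max y = 2.992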